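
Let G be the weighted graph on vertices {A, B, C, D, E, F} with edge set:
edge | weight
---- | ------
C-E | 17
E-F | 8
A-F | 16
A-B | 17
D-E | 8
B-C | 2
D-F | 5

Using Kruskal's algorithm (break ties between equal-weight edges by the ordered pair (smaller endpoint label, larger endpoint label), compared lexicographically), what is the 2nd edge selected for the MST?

D-F

Sort edges by weight, then run Kruskal:
B-C (2): add. Components now {A} {B,C} {D} {E} {F}
D-F (5): add. Components now {A} {B,C} {D,F} {E}
D-E (8): add. Components now {A} {B,C} {D,E,F}
E-F (8): skip — E and F already connected.
A-F (16): add. Components now {A,D,E,F} {B,C}
A-B (17): add. Components now {A,B,C,D,E,F}
The 2nd edge added is D-F.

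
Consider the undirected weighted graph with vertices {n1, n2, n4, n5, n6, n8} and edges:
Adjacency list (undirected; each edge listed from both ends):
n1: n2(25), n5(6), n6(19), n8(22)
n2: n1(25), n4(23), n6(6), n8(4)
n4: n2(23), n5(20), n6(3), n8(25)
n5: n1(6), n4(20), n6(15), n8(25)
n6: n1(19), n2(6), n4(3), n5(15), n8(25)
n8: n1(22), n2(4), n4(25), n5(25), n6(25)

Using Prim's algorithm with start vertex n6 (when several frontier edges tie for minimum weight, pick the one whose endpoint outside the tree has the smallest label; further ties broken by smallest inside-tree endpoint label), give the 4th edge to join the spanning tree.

Prim's algorithm from n6:
Step 1: frontier [n4—n6 3, n2—n6 6, n5—n6 15, n1—n6 19, n6—n8 25] → take n4—n6 (3); add n4.
Step 2: frontier [n4—n5 20, n2—n4 23, n4—n8 25, n2—n6 6, n5—n6 15, n1—n6 19, n6—n8 25] → take n2—n6 (6); add n2.
Step 3: frontier [n2—n8 4, n1—n2 25, n4—n5 20, n4—n8 25, n5—n6 15, n1—n6 19, n6—n8 25] → take n2—n8 (4); add n8.
Step 4: frontier [n1—n2 25, n4—n5 20, n5—n6 15, n1—n6 19, n1—n8 22, n5—n8 25] → take n5—n6 (15); add n5.
Step 5: frontier [n1—n2 25, n1—n5 6, n1—n6 19, n1—n8 22] → take n1—n5 (6); add n1.
The 4th edge added is n5—n6.

n5-n6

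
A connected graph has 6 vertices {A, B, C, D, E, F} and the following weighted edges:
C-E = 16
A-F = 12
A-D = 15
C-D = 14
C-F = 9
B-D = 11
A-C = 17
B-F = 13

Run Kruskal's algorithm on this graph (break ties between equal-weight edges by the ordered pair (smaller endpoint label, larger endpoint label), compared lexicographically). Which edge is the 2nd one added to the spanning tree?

Kruskal: consider edges lightest-first.
C-F (9): add — endpoints in different components.
B-D (11): add — endpoints in different components.
A-F (12): add — endpoints in different components.
B-F (13): add — endpoints in different components.
C-D (14): skip — C and D already connected.
A-D (15): skip — A and D already connected.
C-E (16): add — endpoints in different components.
The 2nd edge added is B-D.

B-D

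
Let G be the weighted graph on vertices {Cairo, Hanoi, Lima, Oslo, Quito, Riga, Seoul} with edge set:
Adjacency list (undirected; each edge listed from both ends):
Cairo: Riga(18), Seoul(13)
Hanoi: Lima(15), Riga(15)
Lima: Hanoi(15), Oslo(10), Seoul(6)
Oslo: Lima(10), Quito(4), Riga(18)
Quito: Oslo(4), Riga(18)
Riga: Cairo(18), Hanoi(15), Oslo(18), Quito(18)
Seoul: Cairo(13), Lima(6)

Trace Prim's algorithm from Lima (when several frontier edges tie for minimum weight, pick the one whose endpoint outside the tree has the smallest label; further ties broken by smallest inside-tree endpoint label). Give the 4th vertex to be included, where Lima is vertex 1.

Quito

Grow the tree from Lima using Prim:
Step 1: cheapest edge leaving the tree is Lima—Seoul (6); add Seoul.
Step 2: cheapest edge leaving the tree is Lima—Oslo (10); add Oslo.
Step 3: cheapest edge leaving the tree is Oslo—Quito (4); add Quito.
Step 4: cheapest edge leaving the tree is Cairo—Seoul (13); add Cairo.
Step 5: cheapest edge leaving the tree is Hanoi—Lima (15); add Hanoi.
Step 6: cheapest edge leaving the tree is Hanoi—Riga (15); add Riga.
Vertex order: Lima, Seoul, Oslo, Quito, Cairo, Hanoi, Riga. The 4th vertex is Quito.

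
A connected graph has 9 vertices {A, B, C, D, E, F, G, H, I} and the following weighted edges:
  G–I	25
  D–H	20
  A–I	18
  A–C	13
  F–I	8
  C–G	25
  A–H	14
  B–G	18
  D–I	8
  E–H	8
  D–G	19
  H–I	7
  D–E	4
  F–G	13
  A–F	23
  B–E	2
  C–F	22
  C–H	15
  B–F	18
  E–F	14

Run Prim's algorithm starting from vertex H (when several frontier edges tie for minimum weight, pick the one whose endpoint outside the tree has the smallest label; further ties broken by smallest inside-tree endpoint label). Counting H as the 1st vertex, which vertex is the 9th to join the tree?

C

Grow the tree from H using Prim:
Step 1: cheapest edge leaving the tree is H–I (7); add I.
Step 2: cheapest edge leaving the tree is D–I (8); add D.
Step 3: cheapest edge leaving the tree is D–E (4); add E.
Step 4: cheapest edge leaving the tree is B–E (2); add B.
Step 5: cheapest edge leaving the tree is F–I (8); add F.
Step 6: cheapest edge leaving the tree is F–G (13); add G.
Step 7: cheapest edge leaving the tree is A–H (14); add A.
Step 8: cheapest edge leaving the tree is A–C (13); add C.
Vertex order: H, I, D, E, B, F, G, A, C. The 9th vertex is C.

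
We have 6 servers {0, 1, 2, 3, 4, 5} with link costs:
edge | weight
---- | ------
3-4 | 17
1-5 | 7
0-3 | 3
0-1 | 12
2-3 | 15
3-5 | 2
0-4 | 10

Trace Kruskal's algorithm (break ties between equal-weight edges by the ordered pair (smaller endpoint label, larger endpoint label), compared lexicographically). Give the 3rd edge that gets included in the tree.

Kruskal: consider edges lightest-first.
3-5 (2): add. Components now {0} {1} {2} {3,5} {4}
0-3 (3): add. Components now {0,3,5} {1} {2} {4}
1-5 (7): add. Components now {0,1,3,5} {2} {4}
0-4 (10): add. Components now {0,1,3,4,5} {2}
0-1 (12): skip — 0 and 1 already connected.
2-3 (15): add. Components now {0,1,2,3,4,5}
The 3rd edge added is 1-5.

1-5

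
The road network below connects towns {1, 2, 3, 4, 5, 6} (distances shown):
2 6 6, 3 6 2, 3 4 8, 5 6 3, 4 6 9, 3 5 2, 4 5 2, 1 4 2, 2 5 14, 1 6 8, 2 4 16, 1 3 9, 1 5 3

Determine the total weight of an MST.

Kruskal's algorithm — process edges by increasing weight (ties by edge label):
1 4 (2): add. Components now {1,4} {2} {3} {5} {6}
3 5 (2): add. Components now {1,4} {2} {3,5} {6}
3 6 (2): add. Components now {1,4} {2} {3,5,6}
4 5 (2): add. Components now {1,3,4,5,6} {2}
1 5 (3): skip — 1 and 5 already connected.
5 6 (3): skip — 5 and 6 already connected.
2 6 (6): add. Components now {1,2,3,4,5,6}
MST edges: 1 4, 3 5, 3 6, 4 5, 2 6; total weight 2+2+2+2+6 = 14.

14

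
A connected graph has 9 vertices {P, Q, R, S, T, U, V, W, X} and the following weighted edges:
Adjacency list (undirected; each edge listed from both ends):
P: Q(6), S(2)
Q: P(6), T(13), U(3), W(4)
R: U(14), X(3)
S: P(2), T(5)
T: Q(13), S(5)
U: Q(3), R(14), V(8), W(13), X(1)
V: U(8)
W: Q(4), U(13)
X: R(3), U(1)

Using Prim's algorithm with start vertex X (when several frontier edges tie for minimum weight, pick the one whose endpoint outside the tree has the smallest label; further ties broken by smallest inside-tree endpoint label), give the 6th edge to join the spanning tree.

Prim's algorithm from X:
Step 1: cheapest edge leaving the tree is U—X (1); add U.
Step 2: cheapest edge leaving the tree is Q—U (3); add Q.
Step 3: cheapest edge leaving the tree is R—X (3); add R.
Step 4: cheapest edge leaving the tree is Q—W (4); add W.
Step 5: cheapest edge leaving the tree is P—Q (6); add P.
Step 6: cheapest edge leaving the tree is P—S (2); add S.
Step 7: cheapest edge leaving the tree is S—T (5); add T.
Step 8: cheapest edge leaving the tree is U—V (8); add V.
The 6th edge added is P—S.

P-S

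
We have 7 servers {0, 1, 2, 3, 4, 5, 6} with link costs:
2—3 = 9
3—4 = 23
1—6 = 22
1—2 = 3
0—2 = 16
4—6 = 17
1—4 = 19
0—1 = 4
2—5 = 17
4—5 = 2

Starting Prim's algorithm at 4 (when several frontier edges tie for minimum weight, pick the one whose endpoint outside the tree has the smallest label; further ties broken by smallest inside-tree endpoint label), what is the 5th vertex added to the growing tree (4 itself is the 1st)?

Prim, starting at 4.
Step 1: frontier [4—5 2, 4—6 17, 1—4 19, 3—4 23] → take 4—5 (2); add 5.
Step 2: frontier [4—6 17, 1—4 19, 3—4 23, 2—5 17] → take 2—5 (17); add 2.
Step 3: frontier [1—2 3, 2—3 9, 0—2 16, 4—6 17, 1—4 19, 3—4 23] → take 1—2 (3); add 1.
Step 4: frontier [0—1 4, 1—6 22, 2—3 9, 0—2 16, 4—6 17, 3—4 23] → take 0—1 (4); add 0.
Step 5: frontier [1—6 22, 2—3 9, 4—6 17, 3—4 23] → take 2—3 (9); add 3.
Step 6: frontier [1—6 22, 4—6 17] → take 4—6 (17); add 6.
Vertex order: 4, 5, 2, 1, 0, 3, 6. The 5th vertex is 0.

0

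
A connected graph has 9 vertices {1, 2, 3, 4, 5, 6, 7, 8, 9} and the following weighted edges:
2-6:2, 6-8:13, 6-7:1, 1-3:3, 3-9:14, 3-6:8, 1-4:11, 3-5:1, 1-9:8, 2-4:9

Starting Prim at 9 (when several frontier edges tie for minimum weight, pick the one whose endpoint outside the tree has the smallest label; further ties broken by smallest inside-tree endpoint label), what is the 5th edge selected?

6-7

Prim's algorithm from 9:
Step 1: cheapest edge leaving the tree is 1-9 (8); add 1.
Step 2: cheapest edge leaving the tree is 1-3 (3); add 3.
Step 3: cheapest edge leaving the tree is 3-5 (1); add 5.
Step 4: cheapest edge leaving the tree is 3-6 (8); add 6.
Step 5: cheapest edge leaving the tree is 6-7 (1); add 7.
Step 6: cheapest edge leaving the tree is 2-6 (2); add 2.
Step 7: cheapest edge leaving the tree is 2-4 (9); add 4.
Step 8: cheapest edge leaving the tree is 6-8 (13); add 8.
The 5th edge added is 6-7.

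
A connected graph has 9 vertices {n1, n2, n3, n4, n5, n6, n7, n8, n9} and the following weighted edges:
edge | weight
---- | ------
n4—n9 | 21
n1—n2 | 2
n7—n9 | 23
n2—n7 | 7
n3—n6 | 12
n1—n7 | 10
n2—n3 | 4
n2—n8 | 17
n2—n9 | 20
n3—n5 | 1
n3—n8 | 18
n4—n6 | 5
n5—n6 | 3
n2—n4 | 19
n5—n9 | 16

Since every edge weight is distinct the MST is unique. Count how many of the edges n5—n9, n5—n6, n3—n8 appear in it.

2

Sort edges by weight, then run Kruskal:
n3—n5 (1): add — endpoints in different components.
n1—n2 (2): add — endpoints in different components.
n5—n6 (3): add — endpoints in different components.
n2—n3 (4): add — endpoints in different components.
n4—n6 (5): add — endpoints in different components.
n2—n7 (7): add — endpoints in different components.
n1—n7 (10): skip — n7 and n1 already connected.
n3—n6 (12): skip — n6 and n3 already connected.
n5—n9 (16): add — endpoints in different components.
n2—n8 (17): add — endpoints in different components.
MST edge set: {n3—n5, n1—n2, n5—n6, n2—n3, n4—n6, n2—n7, n5—n9, n2—n8}.
Of the listed edges, {n5—n9, n5—n6} are in the MST → 2.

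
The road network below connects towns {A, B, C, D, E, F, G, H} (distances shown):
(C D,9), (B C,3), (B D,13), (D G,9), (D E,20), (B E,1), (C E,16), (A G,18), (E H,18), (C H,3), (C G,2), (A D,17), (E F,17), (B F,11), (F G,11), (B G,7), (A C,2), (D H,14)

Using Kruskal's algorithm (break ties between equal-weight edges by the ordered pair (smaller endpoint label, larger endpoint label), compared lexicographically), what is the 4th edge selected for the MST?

B-C

Sort edges by weight, then run Kruskal:
B E (1): add — endpoints in different components.
A C (2): add — endpoints in different components.
C G (2): add — endpoints in different components.
B C (3): add — endpoints in different components.
C H (3): add — endpoints in different components.
B G (7): skip — B and G already connected.
C D (9): add — endpoints in different components.
D G (9): skip — D and G already connected.
B F (11): add — endpoints in different components.
The 4th edge added is B C.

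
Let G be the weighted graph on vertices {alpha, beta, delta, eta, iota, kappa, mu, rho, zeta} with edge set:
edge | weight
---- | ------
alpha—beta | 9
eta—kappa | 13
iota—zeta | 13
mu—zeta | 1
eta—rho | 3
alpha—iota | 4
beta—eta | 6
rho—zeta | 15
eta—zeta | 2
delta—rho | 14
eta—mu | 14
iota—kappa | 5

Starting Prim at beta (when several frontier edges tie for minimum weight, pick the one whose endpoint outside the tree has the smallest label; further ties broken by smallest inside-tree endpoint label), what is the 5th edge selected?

Prim's algorithm from beta:
Step 1: frontier [beta—eta 6, alpha—beta 9] → take beta—eta (6); add eta.
Step 2: frontier [alpha—beta 9, eta—zeta 2, eta—rho 3, eta—kappa 13, eta—mu 14] → take eta—zeta (2); add zeta.
Step 3: frontier [alpha—beta 9, eta—rho 3, eta—kappa 13, eta—mu 14, mu—zeta 1, iota—zeta 13, rho—zeta 15] → take mu—zeta (1); add mu.
Step 4: frontier [alpha—beta 9, eta—rho 3, eta—kappa 13, iota—zeta 13, rho—zeta 15] → take eta—rho (3); add rho.
Step 5: frontier [alpha—beta 9, eta—kappa 13, delta—rho 14, iota—zeta 13] → take alpha—beta (9); add alpha.
Step 6: frontier [alpha—iota 4, eta—kappa 13, delta—rho 14, iota—zeta 13] → take alpha—iota (4); add iota.
Step 7: frontier [eta—kappa 13, iota—kappa 5, delta—rho 14] → take iota—kappa (5); add kappa.
Step 8: frontier [delta—rho 14] → take delta—rho (14); add delta.
The 5th edge added is alpha—beta.

alpha-beta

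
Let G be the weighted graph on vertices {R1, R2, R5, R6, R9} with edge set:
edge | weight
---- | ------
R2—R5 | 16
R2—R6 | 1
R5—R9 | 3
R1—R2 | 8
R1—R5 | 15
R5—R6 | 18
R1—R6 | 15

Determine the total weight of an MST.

27

Prim's algorithm from R9:
Step 1: cheapest edge leaving the tree is R5—R9 (3); add R5.
Step 2: cheapest edge leaving the tree is R1—R5 (15); add R1.
Step 3: cheapest edge leaving the tree is R1—R2 (8); add R2.
Step 4: cheapest edge leaving the tree is R2—R6 (1); add R6.
MST edges: R5—R9, R1—R5, R1—R2, R2—R6; total weight 3+15+8+1 = 27.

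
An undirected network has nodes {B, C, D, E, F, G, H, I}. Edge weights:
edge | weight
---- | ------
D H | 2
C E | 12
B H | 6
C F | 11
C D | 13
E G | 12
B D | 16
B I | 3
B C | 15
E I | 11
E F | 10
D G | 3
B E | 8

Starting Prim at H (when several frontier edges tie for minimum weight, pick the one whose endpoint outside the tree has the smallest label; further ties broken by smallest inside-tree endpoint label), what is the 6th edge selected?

Prim's algorithm from H:
Step 1: cheapest edge leaving the tree is D H (2); add D.
Step 2: cheapest edge leaving the tree is D G (3); add G.
Step 3: cheapest edge leaving the tree is B H (6); add B.
Step 4: cheapest edge leaving the tree is B I (3); add I.
Step 5: cheapest edge leaving the tree is B E (8); add E.
Step 6: cheapest edge leaving the tree is E F (10); add F.
Step 7: cheapest edge leaving the tree is C F (11); add C.
The 6th edge added is E F.

E-F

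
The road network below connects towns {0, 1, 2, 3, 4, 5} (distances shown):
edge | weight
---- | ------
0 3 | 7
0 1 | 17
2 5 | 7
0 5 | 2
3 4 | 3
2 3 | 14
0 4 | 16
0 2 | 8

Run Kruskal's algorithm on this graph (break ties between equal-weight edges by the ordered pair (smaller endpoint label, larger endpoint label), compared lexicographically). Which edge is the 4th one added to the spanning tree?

2-5

Sort edges by weight, then run Kruskal:
0 5 (2): add — endpoints in different components.
3 4 (3): add — endpoints in different components.
0 3 (7): add — endpoints in different components.
2 5 (7): add — endpoints in different components.
0 2 (8): skip — 0 and 2 already connected.
2 3 (14): skip — 2 and 3 already connected.
0 4 (16): skip — 0 and 4 already connected.
0 1 (17): add — endpoints in different components.
The 4th edge added is 2 5.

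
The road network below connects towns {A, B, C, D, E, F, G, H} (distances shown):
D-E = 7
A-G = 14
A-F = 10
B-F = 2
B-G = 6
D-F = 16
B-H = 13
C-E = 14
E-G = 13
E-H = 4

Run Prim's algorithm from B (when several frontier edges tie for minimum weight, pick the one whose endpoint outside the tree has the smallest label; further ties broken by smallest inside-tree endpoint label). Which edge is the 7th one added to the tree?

C-E

Prim's algorithm from B:
Step 1: cheapest edge leaving the tree is B-F (2); add F.
Step 2: cheapest edge leaving the tree is B-G (6); add G.
Step 3: cheapest edge leaving the tree is A-F (10); add A.
Step 4: cheapest edge leaving the tree is E-G (13); add E.
Step 5: cheapest edge leaving the tree is E-H (4); add H.
Step 6: cheapest edge leaving the tree is D-E (7); add D.
Step 7: cheapest edge leaving the tree is C-E (14); add C.
The 7th edge added is C-E.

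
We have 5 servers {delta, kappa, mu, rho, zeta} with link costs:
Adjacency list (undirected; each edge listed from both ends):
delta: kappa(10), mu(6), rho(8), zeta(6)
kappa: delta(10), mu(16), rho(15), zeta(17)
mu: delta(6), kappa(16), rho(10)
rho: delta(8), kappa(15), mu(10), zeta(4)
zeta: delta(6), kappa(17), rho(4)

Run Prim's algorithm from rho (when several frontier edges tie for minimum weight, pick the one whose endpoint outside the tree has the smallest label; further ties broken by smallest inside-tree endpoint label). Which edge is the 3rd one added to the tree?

Prim, starting at rho.
Step 1: cheapest edge leaving the tree is rho-zeta (4); add zeta.
Step 2: cheapest edge leaving the tree is delta-zeta (6); add delta.
Step 3: cheapest edge leaving the tree is delta-mu (6); add mu.
Step 4: cheapest edge leaving the tree is delta-kappa (10); add kappa.
The 3rd edge added is delta-mu.

delta-mu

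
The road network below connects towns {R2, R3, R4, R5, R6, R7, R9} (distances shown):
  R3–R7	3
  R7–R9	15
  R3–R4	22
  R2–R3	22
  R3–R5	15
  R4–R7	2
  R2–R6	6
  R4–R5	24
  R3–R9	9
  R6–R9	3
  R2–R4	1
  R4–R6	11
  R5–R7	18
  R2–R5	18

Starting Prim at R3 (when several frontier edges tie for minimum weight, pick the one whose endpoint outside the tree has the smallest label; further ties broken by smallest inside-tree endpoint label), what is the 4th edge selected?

R2-R6

Prim, starting at R3.
Step 1: cheapest edge leaving the tree is R3–R7 (3); add R7.
Step 2: cheapest edge leaving the tree is R4–R7 (2); add R4.
Step 3: cheapest edge leaving the tree is R2–R4 (1); add R2.
Step 4: cheapest edge leaving the tree is R2–R6 (6); add R6.
Step 5: cheapest edge leaving the tree is R6–R9 (3); add R9.
Step 6: cheapest edge leaving the tree is R3–R5 (15); add R5.
The 4th edge added is R2–R6.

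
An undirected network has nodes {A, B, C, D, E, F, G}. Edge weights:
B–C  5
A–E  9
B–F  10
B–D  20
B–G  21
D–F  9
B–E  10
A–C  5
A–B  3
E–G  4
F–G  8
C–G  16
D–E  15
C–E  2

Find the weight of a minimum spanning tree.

31

Kruskal's algorithm — process edges by increasing weight (ties by edge label):
C–E (2): add — endpoints in different components.
A–B (3): add — endpoints in different components.
E–G (4): add — endpoints in different components.
A–C (5): add — endpoints in different components.
B–C (5): skip — B and C already connected.
F–G (8): add — endpoints in different components.
A–E (9): skip — A and E already connected.
D–F (9): add — endpoints in different components.
MST edges: C–E, A–B, E–G, A–C, F–G, D–F; total weight 2+3+4+5+8+9 = 31.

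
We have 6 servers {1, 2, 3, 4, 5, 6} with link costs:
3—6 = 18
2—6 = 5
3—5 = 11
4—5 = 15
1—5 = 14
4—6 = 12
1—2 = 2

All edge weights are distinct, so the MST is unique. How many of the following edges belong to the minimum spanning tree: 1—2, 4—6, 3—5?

Kruskal: consider edges lightest-first.
1—2 (2): add. Components now {1,2} {3} {4} {5} {6}
2—6 (5): add. Components now {1,2,6} {3} {4} {5}
3—5 (11): add. Components now {1,2,6} {3,5} {4}
4—6 (12): add. Components now {1,2,4,6} {3,5}
1—5 (14): add. Components now {1,2,3,4,5,6}
MST edge set: {1—2, 2—6, 3—5, 4—6, 1—5}.
Of the listed edges, {1—2, 4—6, 3—5} are in the MST → 3.

3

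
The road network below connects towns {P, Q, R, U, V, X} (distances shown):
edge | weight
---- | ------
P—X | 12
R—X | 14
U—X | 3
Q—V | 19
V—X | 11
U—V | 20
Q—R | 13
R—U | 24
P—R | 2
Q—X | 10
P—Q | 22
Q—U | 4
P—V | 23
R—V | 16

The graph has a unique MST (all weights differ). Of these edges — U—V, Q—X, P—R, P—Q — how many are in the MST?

Sort edges by weight, then run Kruskal:
P—R (2): add. Components now {P,R} {Q} {V} {X} {U}
U—X (3): add. Components now {P,R} {Q} {V} {U,X}
Q—U (4): add. Components now {P,R} {Q,U,X} {V}
Q—X (10): skip — Q and X already connected.
V—X (11): add. Components now {P,R} {Q,U,V,X}
P—X (12): add. Components now {P,Q,R,U,V,X}
MST edge set: {P—R, U—X, Q—U, V—X, P—X}.
Of the listed edges, {P—R} are in the MST → 1.

1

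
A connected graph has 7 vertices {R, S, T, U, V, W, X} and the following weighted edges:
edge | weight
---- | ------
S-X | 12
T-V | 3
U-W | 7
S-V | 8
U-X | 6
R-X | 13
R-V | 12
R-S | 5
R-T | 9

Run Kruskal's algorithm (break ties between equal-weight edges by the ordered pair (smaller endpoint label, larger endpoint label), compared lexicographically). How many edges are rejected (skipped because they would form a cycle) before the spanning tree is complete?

2

Sort edges by weight, then run Kruskal:
T-V (3): add — endpoints in different components.
R-S (5): add — endpoints in different components.
U-X (6): add — endpoints in different components.
U-W (7): add — endpoints in different components.
S-V (8): add — endpoints in different components.
R-T (9): skip — T and R already connected.
R-V (12): skip — V and R already connected.
S-X (12): add — endpoints in different components.
Edges rejected before the tree was complete: 2.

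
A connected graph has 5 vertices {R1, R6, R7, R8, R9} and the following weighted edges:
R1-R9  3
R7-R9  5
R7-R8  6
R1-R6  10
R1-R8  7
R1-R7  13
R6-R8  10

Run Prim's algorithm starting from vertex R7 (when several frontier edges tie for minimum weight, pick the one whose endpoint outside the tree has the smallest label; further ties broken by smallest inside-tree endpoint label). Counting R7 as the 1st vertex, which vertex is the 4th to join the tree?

Grow the tree from R7 using Prim:
Step 1: cheapest edge leaving the tree is R7-R9 (5); add R9.
Step 2: cheapest edge leaving the tree is R1-R9 (3); add R1.
Step 3: cheapest edge leaving the tree is R7-R8 (6); add R8.
Step 4: cheapest edge leaving the tree is R1-R6 (10); add R6.
Vertex order: R7, R9, R1, R8, R6. The 4th vertex is R8.

R8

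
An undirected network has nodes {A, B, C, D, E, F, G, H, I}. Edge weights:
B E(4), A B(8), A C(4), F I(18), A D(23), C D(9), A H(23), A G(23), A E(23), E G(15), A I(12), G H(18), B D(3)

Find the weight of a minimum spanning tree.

82

Kruskal: consider edges lightest-first.
B D (3): add — endpoints in different components.
A C (4): add — endpoints in different components.
B E (4): add — endpoints in different components.
A B (8): add — endpoints in different components.
C D (9): skip — C and D already connected.
A I (12): add — endpoints in different components.
E G (15): add — endpoints in different components.
F I (18): add — endpoints in different components.
G H (18): add — endpoints in different components.
MST edges: B D, A C, B E, A B, A I, E G, F I, G H; total weight 3+4+4+8+12+15+18+18 = 82.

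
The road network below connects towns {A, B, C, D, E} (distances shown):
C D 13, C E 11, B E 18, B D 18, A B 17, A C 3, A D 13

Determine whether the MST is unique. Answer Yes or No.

Kruskal: consider edges lightest-first.
A C (3): add — endpoints in different components.
C E (11): add — endpoints in different components.
A D (13): add — endpoints in different components.
C D (13): skip — C and D already connected.
A B (17): add — endpoints in different components.
Non-tree edge C D has weight 13, equal to the heaviest edge on its tree cycle — swapping gives another MST of the same weight. Not unique.

No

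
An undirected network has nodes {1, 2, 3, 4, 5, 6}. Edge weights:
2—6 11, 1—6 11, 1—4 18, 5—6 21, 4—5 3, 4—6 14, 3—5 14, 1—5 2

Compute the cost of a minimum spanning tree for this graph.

41

Grow the tree from 5 using Prim:
Step 1: frontier [1—5 2, 4—5 3, 3—5 14, 5—6 21] → take 1—5 (2); add 1.
Step 2: frontier [1—6 11, 1—4 18, 4—5 3, 3—5 14, 5—6 21] → take 4—5 (3); add 4.
Step 3: frontier [1—6 11, 4—6 14, 3—5 14, 5—6 21] → take 1—6 (11); add 6.
Step 4: frontier [3—5 14, 2—6 11] → take 2—6 (11); add 2.
Step 5: frontier [3—5 14] → take 3—5 (14); add 3.
MST edges: 1—5, 4—5, 1—6, 2—6, 3—5; total weight 2+3+11+11+14 = 41.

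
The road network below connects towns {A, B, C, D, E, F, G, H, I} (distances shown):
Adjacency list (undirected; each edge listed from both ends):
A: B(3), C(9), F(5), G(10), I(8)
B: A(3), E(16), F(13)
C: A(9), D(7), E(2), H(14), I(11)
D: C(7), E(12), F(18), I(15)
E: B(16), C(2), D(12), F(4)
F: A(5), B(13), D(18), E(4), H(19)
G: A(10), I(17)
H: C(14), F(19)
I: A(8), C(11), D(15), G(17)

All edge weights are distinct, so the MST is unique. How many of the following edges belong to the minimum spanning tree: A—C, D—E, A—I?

1

Kruskal's algorithm — process edges by increasing weight (ties by edge label):
C—E (2): add — endpoints in different components.
A—B (3): add — endpoints in different components.
E—F (4): add — endpoints in different components.
A—F (5): add — endpoints in different components.
C—D (7): add — endpoints in different components.
A—I (8): add — endpoints in different components.
A—C (9): skip — A and C already connected.
A—G (10): add — endpoints in different components.
C—I (11): skip — C and I already connected.
D—E (12): skip — D and E already connected.
B—F (13): skip — B and F already connected.
C—H (14): add — endpoints in different components.
MST edge set: {C—E, A—B, E—F, A—F, C—D, A—I, A—G, C—H}.
Of the listed edges, {A—I} are in the MST → 1.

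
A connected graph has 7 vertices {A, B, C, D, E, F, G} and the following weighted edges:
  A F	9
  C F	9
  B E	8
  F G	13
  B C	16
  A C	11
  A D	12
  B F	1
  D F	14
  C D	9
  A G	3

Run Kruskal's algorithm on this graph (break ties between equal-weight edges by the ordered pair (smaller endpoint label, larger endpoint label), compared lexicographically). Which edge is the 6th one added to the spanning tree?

Kruskal: consider edges lightest-first.
B F (1): add. Components now {A} {B,F} {C} {D} {E} {G}
A G (3): add. Components now {A,G} {B,F} {C} {D} {E}
B E (8): add. Components now {A,G} {B,E,F} {C} {D}
A F (9): add. Components now {A,B,E,F,G} {C} {D}
C D (9): add. Components now {A,B,E,F,G} {C,D}
C F (9): add. Components now {A,B,C,D,E,F,G}
The 6th edge added is C F.

C-F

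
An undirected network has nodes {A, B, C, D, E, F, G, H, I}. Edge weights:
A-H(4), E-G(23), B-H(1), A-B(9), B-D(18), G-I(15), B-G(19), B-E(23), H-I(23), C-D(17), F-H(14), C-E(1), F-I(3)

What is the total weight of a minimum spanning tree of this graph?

Kruskal's algorithm — process edges by increasing weight (ties by edge label):
B-H (1): add — endpoints in different components.
C-E (1): add — endpoints in different components.
F-I (3): add — endpoints in different components.
A-H (4): add — endpoints in different components.
A-B (9): skip — A and B already connected.
F-H (14): add — endpoints in different components.
G-I (15): add — endpoints in different components.
C-D (17): add — endpoints in different components.
B-D (18): add — endpoints in different components.
MST edges: B-H, C-E, F-I, A-H, F-H, G-I, C-D, B-D; total weight 1+1+3+4+14+15+17+18 = 73.

73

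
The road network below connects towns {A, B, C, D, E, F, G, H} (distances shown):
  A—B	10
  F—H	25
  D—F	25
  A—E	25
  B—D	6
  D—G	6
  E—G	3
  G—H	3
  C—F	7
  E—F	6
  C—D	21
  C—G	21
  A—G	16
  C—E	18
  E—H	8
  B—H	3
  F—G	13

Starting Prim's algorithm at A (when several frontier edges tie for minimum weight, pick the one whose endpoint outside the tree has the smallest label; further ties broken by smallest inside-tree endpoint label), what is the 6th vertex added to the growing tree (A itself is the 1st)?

D

Prim's algorithm from A:
Step 1: cheapest edge leaving the tree is A—B (10); add B.
Step 2: cheapest edge leaving the tree is B—H (3); add H.
Step 3: cheapest edge leaving the tree is G—H (3); add G.
Step 4: cheapest edge leaving the tree is E—G (3); add E.
Step 5: cheapest edge leaving the tree is B—D (6); add D.
Step 6: cheapest edge leaving the tree is E—F (6); add F.
Step 7: cheapest edge leaving the tree is C—F (7); add C.
Vertex order: A, B, H, G, E, D, F, C. The 6th vertex is D.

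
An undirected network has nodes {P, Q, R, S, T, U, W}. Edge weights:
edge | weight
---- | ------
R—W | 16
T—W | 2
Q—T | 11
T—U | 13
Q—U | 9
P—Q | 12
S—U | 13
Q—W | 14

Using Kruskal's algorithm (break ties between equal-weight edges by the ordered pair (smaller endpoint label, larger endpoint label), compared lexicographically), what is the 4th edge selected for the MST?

Kruskal: consider edges lightest-first.
T—W (2): add. Components now {T,W} {S} {Q} {U} {R} {P}
Q—U (9): add. Components now {T,W} {S} {Q,U} {R} {P}
Q—T (11): add. Components now {Q,T,U,W} {S} {R} {P}
P—Q (12): add. Components now {P,Q,T,U,W} {S} {R}
S—U (13): add. Components now {P,Q,S,T,U,W} {R}
T—U (13): skip — U and T already connected.
Q—W (14): skip — W and Q already connected.
R—W (16): add. Components now {P,Q,R,S,T,U,W}
The 4th edge added is P—Q.

P-Q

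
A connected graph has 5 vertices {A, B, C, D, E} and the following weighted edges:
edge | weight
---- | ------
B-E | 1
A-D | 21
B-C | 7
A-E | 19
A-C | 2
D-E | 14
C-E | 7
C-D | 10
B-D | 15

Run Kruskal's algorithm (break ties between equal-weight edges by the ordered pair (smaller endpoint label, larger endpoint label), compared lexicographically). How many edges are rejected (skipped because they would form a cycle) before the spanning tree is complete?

Sort edges by weight, then run Kruskal:
B-E (1): add — endpoints in different components.
A-C (2): add — endpoints in different components.
B-C (7): add — endpoints in different components.
C-E (7): skip — C and E already connected.
C-D (10): add — endpoints in different components.
Edges rejected before the tree was complete: 1.

1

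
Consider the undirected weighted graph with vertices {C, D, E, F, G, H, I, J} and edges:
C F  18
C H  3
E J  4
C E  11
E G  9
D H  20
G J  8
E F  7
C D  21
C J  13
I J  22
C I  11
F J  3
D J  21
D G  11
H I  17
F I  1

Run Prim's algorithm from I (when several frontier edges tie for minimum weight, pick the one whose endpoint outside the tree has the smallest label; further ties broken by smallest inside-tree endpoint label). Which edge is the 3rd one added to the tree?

Grow the tree from I using Prim:
Step 1: cheapest edge leaving the tree is F I (1); add F.
Step 2: cheapest edge leaving the tree is F J (3); add J.
Step 3: cheapest edge leaving the tree is E J (4); add E.
Step 4: cheapest edge leaving the tree is G J (8); add G.
Step 5: cheapest edge leaving the tree is C E (11); add C.
Step 6: cheapest edge leaving the tree is C H (3); add H.
Step 7: cheapest edge leaving the tree is D G (11); add D.
The 3rd edge added is E J.

E-J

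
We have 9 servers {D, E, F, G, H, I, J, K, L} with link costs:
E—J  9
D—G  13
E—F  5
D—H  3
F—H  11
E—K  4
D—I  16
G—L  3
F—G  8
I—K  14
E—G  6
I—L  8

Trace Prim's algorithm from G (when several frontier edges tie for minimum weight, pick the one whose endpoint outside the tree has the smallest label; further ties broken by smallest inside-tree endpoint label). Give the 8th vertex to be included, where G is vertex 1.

Prim, starting at G.
Step 1: cheapest edge leaving the tree is G—L (3); add L.
Step 2: cheapest edge leaving the tree is E—G (6); add E.
Step 3: cheapest edge leaving the tree is E—K (4); add K.
Step 4: cheapest edge leaving the tree is E—F (5); add F.
Step 5: cheapest edge leaving the tree is I—L (8); add I.
Step 6: cheapest edge leaving the tree is E—J (9); add J.
Step 7: cheapest edge leaving the tree is F—H (11); add H.
Step 8: cheapest edge leaving the tree is D—H (3); add D.
Vertex order: G, L, E, K, F, I, J, H, D. The 8th vertex is H.

H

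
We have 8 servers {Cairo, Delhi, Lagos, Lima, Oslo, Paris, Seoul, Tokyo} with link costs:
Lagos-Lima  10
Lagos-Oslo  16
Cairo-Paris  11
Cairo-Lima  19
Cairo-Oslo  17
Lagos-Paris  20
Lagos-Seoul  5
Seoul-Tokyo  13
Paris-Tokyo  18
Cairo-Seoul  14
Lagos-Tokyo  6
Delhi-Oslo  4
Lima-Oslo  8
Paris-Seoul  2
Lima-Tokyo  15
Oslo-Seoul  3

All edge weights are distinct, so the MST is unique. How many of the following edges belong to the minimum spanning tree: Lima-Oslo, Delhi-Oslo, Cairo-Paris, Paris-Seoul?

4

Kruskal: consider edges lightest-first.
Paris-Seoul (2): add — endpoints in different components.
Oslo-Seoul (3): add — endpoints in different components.
Delhi-Oslo (4): add — endpoints in different components.
Lagos-Seoul (5): add — endpoints in different components.
Lagos-Tokyo (6): add — endpoints in different components.
Lima-Oslo (8): add — endpoints in different components.
Lagos-Lima (10): skip — Lagos and Lima already connected.
Cairo-Paris (11): add — endpoints in different components.
MST edge set: {Paris-Seoul, Oslo-Seoul, Delhi-Oslo, Lagos-Seoul, Lagos-Tokyo, Lima-Oslo, Cairo-Paris}.
Of the listed edges, {Lima-Oslo, Delhi-Oslo, Cairo-Paris, Paris-Seoul} are in the MST → 4.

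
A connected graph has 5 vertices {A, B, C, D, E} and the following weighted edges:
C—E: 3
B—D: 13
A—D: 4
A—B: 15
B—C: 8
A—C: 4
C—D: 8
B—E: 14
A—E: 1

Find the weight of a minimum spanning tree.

16

Prim's algorithm from C:
Step 1: frontier [C—E 3, A—C 4, B—C 8, C—D 8] → take C—E (3); add E.
Step 2: frontier [A—C 4, B—C 8, C—D 8, A—E 1, B—E 14] → take A—E (1); add A.
Step 3: frontier [A—D 4, A—B 15, B—C 8, C—D 8, B—E 14] → take A—D (4); add D.
Step 4: frontier [A—B 15, B—C 8, B—D 13, B—E 14] → take B—C (8); add B.
MST edges: C—E, A—E, A—D, B—C; total weight 3+1+4+8 = 16.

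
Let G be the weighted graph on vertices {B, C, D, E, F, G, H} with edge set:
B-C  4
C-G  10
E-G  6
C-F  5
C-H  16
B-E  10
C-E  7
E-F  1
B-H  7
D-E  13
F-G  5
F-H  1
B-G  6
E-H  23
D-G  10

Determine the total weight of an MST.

Grow the tree from G using Prim:
Step 1: cheapest edge leaving the tree is F-G (5); add F.
Step 2: cheapest edge leaving the tree is E-F (1); add E.
Step 3: cheapest edge leaving the tree is F-H (1); add H.
Step 4: cheapest edge leaving the tree is C-F (5); add C.
Step 5: cheapest edge leaving the tree is B-C (4); add B.
Step 6: cheapest edge leaving the tree is D-G (10); add D.
MST edges: F-G, E-F, F-H, C-F, B-C, D-G; total weight 5+1+1+5+4+10 = 26.

26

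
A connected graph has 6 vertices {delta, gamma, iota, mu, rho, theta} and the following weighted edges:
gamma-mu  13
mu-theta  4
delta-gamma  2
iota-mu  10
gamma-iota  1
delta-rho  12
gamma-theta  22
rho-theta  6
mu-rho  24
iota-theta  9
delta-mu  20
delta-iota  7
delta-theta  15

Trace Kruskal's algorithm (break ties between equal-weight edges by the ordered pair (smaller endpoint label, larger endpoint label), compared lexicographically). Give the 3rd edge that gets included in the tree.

mu-theta

Kruskal: consider edges lightest-first.
gamma-iota (1): add — endpoints in different components.
delta-gamma (2): add — endpoints in different components.
mu-theta (4): add — endpoints in different components.
rho-theta (6): add — endpoints in different components.
delta-iota (7): skip — iota and delta already connected.
iota-theta (9): add — endpoints in different components.
The 3rd edge added is mu-theta.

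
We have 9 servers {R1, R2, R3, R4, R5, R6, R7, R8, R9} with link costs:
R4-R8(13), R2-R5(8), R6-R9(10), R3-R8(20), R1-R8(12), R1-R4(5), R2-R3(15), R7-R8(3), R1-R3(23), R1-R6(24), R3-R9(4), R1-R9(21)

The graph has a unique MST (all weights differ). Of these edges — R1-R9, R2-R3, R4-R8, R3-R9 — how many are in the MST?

Kruskal's algorithm — process edges by increasing weight (ties by edge label):
R7-R8 (3): add — endpoints in different components.
R3-R9 (4): add — endpoints in different components.
R1-R4 (5): add — endpoints in different components.
R2-R5 (8): add — endpoints in different components.
R6-R9 (10): add — endpoints in different components.
R1-R8 (12): add — endpoints in different components.
R4-R8 (13): skip — R4 and R8 already connected.
R2-R3 (15): add — endpoints in different components.
R3-R8 (20): add — endpoints in different components.
MST edge set: {R7-R8, R3-R9, R1-R4, R2-R5, R6-R9, R1-R8, R2-R3, R3-R8}.
Of the listed edges, {R2-R3, R3-R9} are in the MST → 2.

2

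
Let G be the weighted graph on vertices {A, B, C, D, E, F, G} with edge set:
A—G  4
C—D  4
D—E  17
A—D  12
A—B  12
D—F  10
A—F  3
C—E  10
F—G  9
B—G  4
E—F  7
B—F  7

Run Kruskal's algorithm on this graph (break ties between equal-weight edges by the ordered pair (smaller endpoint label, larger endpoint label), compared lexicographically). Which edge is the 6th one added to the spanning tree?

C-E

Kruskal: consider edges lightest-first.
A—F (3): add. Components now {A,F} {B} {C} {D} {E} {G}
A—G (4): add. Components now {A,F,G} {B} {C} {D} {E}
B—G (4): add. Components now {A,B,F,G} {C} {D} {E}
C—D (4): add. Components now {A,B,F,G} {C,D} {E}
B—F (7): skip — B and F already connected.
E—F (7): add. Components now {A,B,E,F,G} {C,D}
F—G (9): skip — F and G already connected.
C—E (10): add. Components now {A,B,C,D,E,F,G}
The 6th edge added is C—E.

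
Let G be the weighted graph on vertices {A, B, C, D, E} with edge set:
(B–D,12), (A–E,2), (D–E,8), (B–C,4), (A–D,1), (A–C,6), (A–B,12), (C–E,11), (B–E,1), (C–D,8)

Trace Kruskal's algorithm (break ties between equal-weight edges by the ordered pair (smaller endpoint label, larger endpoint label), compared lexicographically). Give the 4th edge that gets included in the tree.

B-C

Kruskal's algorithm — process edges by increasing weight (ties by edge label):
A–D (1): add. Components now {A,D} {B} {C} {E}
B–E (1): add. Components now {A,D} {B,E} {C}
A–E (2): add. Components now {A,B,D,E} {C}
B–C (4): add. Components now {A,B,C,D,E}
The 4th edge added is B–C.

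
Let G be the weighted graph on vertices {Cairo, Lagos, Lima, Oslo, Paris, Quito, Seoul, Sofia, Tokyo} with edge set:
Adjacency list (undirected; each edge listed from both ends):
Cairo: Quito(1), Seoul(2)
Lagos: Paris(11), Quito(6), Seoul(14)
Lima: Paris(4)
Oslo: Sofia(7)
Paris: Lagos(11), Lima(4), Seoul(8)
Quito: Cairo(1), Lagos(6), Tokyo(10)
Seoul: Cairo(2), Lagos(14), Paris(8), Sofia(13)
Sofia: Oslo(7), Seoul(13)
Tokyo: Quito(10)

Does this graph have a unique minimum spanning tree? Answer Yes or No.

Yes

Sort edges by weight, then run Kruskal:
Cairo—Quito (1): add — endpoints in different components.
Cairo—Seoul (2): add — endpoints in different components.
Lima—Paris (4): add — endpoints in different components.
Lagos—Quito (6): add — endpoints in different components.
Oslo—Sofia (7): add — endpoints in different components.
Paris—Seoul (8): add — endpoints in different components.
Quito—Tokyo (10): add — endpoints in different components.
Lagos—Paris (11): skip — Paris and Lagos already connected.
Seoul—Sofia (13): add — endpoints in different components.
Every non-tree edge has weight strictly greater than the heaviest edge on the tree path between its endpoints, so the MST is unique.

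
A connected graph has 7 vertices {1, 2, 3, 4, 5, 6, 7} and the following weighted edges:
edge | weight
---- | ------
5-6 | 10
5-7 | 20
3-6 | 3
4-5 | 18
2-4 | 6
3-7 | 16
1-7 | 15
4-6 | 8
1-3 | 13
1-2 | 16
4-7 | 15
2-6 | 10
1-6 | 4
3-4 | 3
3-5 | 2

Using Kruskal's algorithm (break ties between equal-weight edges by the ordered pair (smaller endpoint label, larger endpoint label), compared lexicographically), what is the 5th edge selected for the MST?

2-4

Sort edges by weight, then run Kruskal:
3-5 (2): add. Components now {1} {2} {3,5} {4} {6} {7}
3-4 (3): add. Components now {1} {2} {3,4,5} {6} {7}
3-6 (3): add. Components now {1} {2} {3,4,5,6} {7}
1-6 (4): add. Components now {1,3,4,5,6} {2} {7}
2-4 (6): add. Components now {1,2,3,4,5,6} {7}
4-6 (8): skip — 4 and 6 already connected.
2-6 (10): skip — 2 and 6 already connected.
5-6 (10): skip — 5 and 6 already connected.
1-3 (13): skip — 1 and 3 already connected.
1-7 (15): add. Components now {1,2,3,4,5,6,7}
The 5th edge added is 2-4.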